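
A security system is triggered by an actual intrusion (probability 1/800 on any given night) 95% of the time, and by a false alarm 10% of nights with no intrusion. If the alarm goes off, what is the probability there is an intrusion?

Let D = the rare event, + = positive/flagged.
P(D) = 1/800
P(+|D) = 95/100 = 19/20
P(+|D') = 10/100 = 1/10
P(+) = P(+|D)P(D) + P(+|D')P(D')
     = \frac{19}{20} × \frac{1}{800} + \frac{1}{10} × \frac{799}{800}
     = \frac{1617}{16000}
P(D|+) = P(+|D)P(D)/P(+) = \frac{19}{1617}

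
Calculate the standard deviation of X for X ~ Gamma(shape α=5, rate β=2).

For X ~ Gamma(shape α=5, rate β=2):
Var(X) = \frac{5}{4}
SD(X) = √(Var(X)) = √(\frac{5}{4}) = \frac{\sqrt{5}}{2}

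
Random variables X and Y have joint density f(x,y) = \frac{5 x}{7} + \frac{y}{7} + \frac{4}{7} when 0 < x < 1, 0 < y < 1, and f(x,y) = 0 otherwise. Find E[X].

E[X] = ∫_0^1 ∫_0^1 x × f(x,y) dy dx
= ∫_0^1 ∫_0^1 x × (\frac{5 x}{7} + \frac{y}{7} + \frac{4}{7}) dy dx
= \frac{47}{84}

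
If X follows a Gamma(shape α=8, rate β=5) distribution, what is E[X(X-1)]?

E[X(X-1)] = E[X² - X] = E[X²] - E[X]
E[X] = \frac{8}{5}
E[X²] = Var(X) + (E[X])² = \frac{8}{25} + (\frac{8}{5})² = \frac{72}{25}
E[X(X-1)] = \frac{72}{25} - \frac{8}{5} = \frac{32}{25}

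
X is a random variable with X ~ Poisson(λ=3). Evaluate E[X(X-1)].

E[X(X-1)] = E[X² - X] = E[X²] - E[X]
E[X] = 3
E[X²] = Var(X) + (E[X])² = 3 + (3)² = 12
E[X(X-1)] = 12 - 3 = 9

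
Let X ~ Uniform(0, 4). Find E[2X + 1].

For X ~ Uniform(0, 4):
E[X] = 2
E[2X + 1] = 2 × E[X] + 1 = 5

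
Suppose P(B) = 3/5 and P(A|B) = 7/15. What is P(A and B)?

By definition, P(A|B) = P(A ∩ B) / P(B)
So P(A ∩ B) = P(A|B) × P(B)
= 7/15 × 3/5
= 7/25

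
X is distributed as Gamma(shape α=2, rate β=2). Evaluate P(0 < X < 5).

P(0 < X < 5) = ∫_{0}^{5} f(x) dx
where f(x) = 4 x e^{- 2 x}
= 1 - \frac{11}{e^{10}}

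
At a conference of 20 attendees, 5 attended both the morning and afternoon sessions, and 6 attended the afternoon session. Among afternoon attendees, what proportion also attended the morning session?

P(A ∩ B) = 5/20 = 1/4
P(B) = 6/20 = 3/10
P(A|B) = P(A ∩ B) / P(B) = (1/4) / (3/10) = 5/6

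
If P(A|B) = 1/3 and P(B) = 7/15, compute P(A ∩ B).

By definition, P(A|B) = P(A ∩ B) / P(B)
So P(A ∩ B) = P(A|B) × P(B)
= 1/3 × 7/15
= 7/45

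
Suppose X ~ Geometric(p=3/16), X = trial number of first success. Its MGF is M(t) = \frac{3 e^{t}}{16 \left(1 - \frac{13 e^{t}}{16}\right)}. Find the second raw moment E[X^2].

To find E[X^2], compute M^(2)(0):
M^(1)(t) = \frac{3 e^{t}}{16 \left(1 - \frac{13 e^{t}}{16}\right)} + \frac{39 e^{2 t}}{256 \left(1 - \frac{13 e^{t}}{16}\right)^{2}}
M^(2)(t) = \frac{3 e^{t}}{16 \left(1 - \frac{13 e^{t}}{16}\right)} + \frac{117 e^{2 t}}{256 \left(1 - \frac{13 e^{t}}{16}\right)^{2}} + \frac{507 e^{3 t}}{2048 \left(1 - \frac{13 e^{t}}{16}\right)^{3}}
M^(2)(0) = \frac{464}{9}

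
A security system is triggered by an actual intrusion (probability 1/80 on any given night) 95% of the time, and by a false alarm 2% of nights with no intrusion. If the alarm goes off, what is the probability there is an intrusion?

Let D = the rare event, + = positive/flagged.
P(D) = 1/80
P(+|D) = 95/100 = 19/20
P(+|D') = 2/100 = 1/50
P(+) = P(+|D)P(D) + P(+|D')P(D')
     = \frac{19}{20} × \frac{1}{80} + \frac{1}{50} × \frac{79}{80}
     = \frac{253}{8000}
P(D|+) = P(+|D)P(D)/P(+) = \frac{95}{253}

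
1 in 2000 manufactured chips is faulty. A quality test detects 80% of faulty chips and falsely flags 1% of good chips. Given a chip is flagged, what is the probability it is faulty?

Let D = the rare event, + = positive/flagged.
P(D) = 1/2000
P(+|D) = 80/100 = 4/5
P(+|D') = 1/100
P(+) = P(+|D)P(D) + P(+|D')P(D')
     = \frac{4}{5} × \frac{1}{2000} + \frac{1}{100} × \frac{1999}{2000}
     = \frac{2079}{200000}
P(D|+) = P(+|D)P(D)/P(+) = \frac{80}{2079}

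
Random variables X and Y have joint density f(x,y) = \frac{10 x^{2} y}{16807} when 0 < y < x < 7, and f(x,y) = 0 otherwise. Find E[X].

f_X(x) = ∫_0^x \frac{10 x^{2} y}{16807} dy = \frac{5 x^{4}}{16807}
E[X] = ∫_0^7 x × (\frac{5 x^{4}}{16807}) dx = \frac{35}{6}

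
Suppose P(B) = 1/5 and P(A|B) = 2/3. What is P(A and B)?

By definition, P(A|B) = P(A ∩ B) / P(B)
So P(A ∩ B) = P(A|B) × P(B)
= 2/3 × 1/5
= 2/15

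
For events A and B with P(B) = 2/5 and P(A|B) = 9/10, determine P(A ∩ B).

By definition, P(A|B) = P(A ∩ B) / P(B)
So P(A ∩ B) = P(A|B) × P(B)
= 9/10 × 2/5
= 9/25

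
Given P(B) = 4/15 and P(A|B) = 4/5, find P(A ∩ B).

By definition, P(A|B) = P(A ∩ B) / P(B)
So P(A ∩ B) = P(A|B) × P(B)
= 4/5 × 4/15
= 16/75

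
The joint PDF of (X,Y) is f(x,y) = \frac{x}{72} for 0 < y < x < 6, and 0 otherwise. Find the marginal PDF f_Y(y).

f_Y(y) = ∫_y^6 \frac{x}{72} dx = \frac{1}{4} - \frac{y^{2}}{144}
for 0 < y < 6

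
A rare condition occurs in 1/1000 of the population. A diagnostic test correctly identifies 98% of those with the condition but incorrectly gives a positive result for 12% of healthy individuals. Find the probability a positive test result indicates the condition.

Let D = the rare event, + = positive/flagged.
P(D) = 1/1000
P(+|D) = 98/100 = 49/50
P(+|D') = 12/100 = 3/25
P(+) = P(+|D)P(D) + P(+|D')P(D')
     = \frac{49}{50} × \frac{1}{1000} + \frac{3}{25} × \frac{999}{1000}
     = \frac{6043}{50000}
P(D|+) = P(+|D)P(D)/P(+) = \frac{49}{6043}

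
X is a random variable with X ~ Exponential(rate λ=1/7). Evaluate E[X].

For X ~ Exponential(rate λ=1/7), the expected value is:
E[X] = 7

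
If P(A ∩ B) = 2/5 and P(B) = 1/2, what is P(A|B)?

P(A|B) = P(A ∩ B) / P(B)
= (2/5) / (1/2)
= 4/5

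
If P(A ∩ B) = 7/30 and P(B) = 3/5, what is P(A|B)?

P(A|B) = P(A ∩ B) / P(B)
= (7/30) / (3/5)
= 7/18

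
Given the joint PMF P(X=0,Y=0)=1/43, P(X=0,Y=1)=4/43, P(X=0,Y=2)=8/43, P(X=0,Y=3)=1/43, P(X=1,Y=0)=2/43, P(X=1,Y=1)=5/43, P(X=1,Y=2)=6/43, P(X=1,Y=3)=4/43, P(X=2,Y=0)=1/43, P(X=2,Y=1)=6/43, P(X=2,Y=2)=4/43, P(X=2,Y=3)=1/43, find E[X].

First find marginal of X:
P(X=0) = 14/43
P(X=1) = 17/43
P(X=2) = 12/43
E[X] = 0 × 14/43 + 1 × 17/43 + 2 × 12/43 = 41/43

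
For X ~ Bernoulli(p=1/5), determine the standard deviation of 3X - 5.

For X ~ Bernoulli(p=1/5):
Var(X) = \frac{4}{25}
SD(X) = √(Var(X)) = √(\frac{4}{25}) = \frac{2}{5}
SD(3X - 5) = |3| × SD(X) = 3 × \frac{2}{5} = \frac{6}{5}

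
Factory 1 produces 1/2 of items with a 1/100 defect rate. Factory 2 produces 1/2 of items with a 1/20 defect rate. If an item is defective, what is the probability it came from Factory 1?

Using Bayes' theorem:
P(F1) = 1/2, P(D|F1) = 1/100
P(F2) = 1/2, P(D|F2) = 1/20
P(D) = P(D|F1)P(F1) + P(D|F2)P(F2)
     = \frac{3}{100}
P(F1|D) = P(D|F1)P(F1) / P(D)
= \frac{1}{6}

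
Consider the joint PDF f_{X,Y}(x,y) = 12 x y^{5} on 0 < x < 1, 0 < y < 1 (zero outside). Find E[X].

E[X] = ∫_0^1 ∫_0^1 x × f(x,y) dy dx
= ∫_0^1 ∫_0^1 x × (12 x y^{5}) dy dx
= \frac{2}{3}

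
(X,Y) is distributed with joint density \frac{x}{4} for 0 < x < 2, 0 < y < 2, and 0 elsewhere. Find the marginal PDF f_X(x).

f_X(x) = ∫_0^2 f(x,y) dy
= ∫_0^2 \frac{x}{4} dy
= \frac{x}{2} for 0 < x < 2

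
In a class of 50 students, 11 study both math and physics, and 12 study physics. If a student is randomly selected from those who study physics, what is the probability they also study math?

P(A ∩ B) = 11/50
P(B) = 12/50 = 6/25
P(A|B) = P(A ∩ B) / P(B) = (11/50) / (6/25) = 11/12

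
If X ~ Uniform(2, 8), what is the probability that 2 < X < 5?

P(2 < X < 5) = ∫_{2}^{5} f(x) dx
where f(x) = \frac{1}{6}
= \frac{1}{2}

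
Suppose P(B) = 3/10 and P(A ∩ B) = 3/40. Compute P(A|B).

P(A|B) = P(A ∩ B) / P(B)
= (3/40) / (3/10)
= 1/4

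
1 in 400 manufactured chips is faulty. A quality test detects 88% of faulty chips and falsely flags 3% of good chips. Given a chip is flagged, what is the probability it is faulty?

Let D = the rare event, + = positive/flagged.
P(D) = 1/400
P(+|D) = 88/100 = 22/25
P(+|D') = 3/100
P(+) = P(+|D)P(D) + P(+|D')P(D')
     = \frac{22}{25} × \frac{1}{400} + \frac{3}{100} × \frac{399}{400}
     = \frac{257}{8000}
P(D|+) = P(+|D)P(D)/P(+) = \frac{88}{1285}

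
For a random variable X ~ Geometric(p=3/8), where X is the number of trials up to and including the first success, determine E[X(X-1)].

E[X(X-1)] = E[X² - X] = E[X²] - E[X]
E[X] = \frac{8}{3}
E[X²] = Var(X) + (E[X])² = \frac{40}{9} + (\frac{8}{3})² = \frac{104}{9}
E[X(X-1)] = \frac{104}{9} - \frac{8}{3} = \frac{80}{9}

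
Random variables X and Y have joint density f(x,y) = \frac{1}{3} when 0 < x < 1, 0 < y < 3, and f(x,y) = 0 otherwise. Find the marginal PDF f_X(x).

f_X(x) = ∫_0^3 f(x,y) dy
= ∫_0^3 \frac{1}{3} dy
= 1 for 0 < x < 1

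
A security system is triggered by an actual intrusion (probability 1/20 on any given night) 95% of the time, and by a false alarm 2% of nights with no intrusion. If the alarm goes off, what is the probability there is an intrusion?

Let D = the rare event, + = positive/flagged.
P(D) = 1/20
P(+|D) = 95/100 = 19/20
P(+|D') = 2/100 = 1/50
P(+) = P(+|D)P(D) + P(+|D')P(D')
     = \frac{19}{20} × \frac{1}{20} + \frac{1}{50} × \frac{19}{20}
     = \frac{133}{2000}
P(D|+) = P(+|D)P(D)/P(+) = \frac{5}{7}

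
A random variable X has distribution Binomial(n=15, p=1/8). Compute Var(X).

For X ~ Binomial(n=15, p=1/8):
Var(X) = \frac{105}{64}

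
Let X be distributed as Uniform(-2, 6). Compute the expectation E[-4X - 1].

For X ~ Uniform(-2, 6):
E[X] = 2
E[-4X - 1] = -4 × E[X] - 1 = -9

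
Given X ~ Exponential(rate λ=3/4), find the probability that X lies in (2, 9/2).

P(2 < X < 9/2) = ∫_{2}^{9/2} f(x) dx
where f(x) = \frac{3 e^{- \frac{3 x}{4}}}{4}
= - \frac{1}{e^{\frac{27}{8}}} + e^{- \frac{3}{2}}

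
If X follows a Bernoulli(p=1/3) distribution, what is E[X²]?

Using the identity E[X²] = Var(X) + (E[X])²:
E[X] = \frac{1}{3}
Var(X) = \frac{2}{9}
E[X²] = \frac{2}{9} + (\frac{1}{3})²
= \frac{1}{3}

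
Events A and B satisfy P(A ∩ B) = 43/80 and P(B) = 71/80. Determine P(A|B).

P(A|B) = P(A ∩ B) / P(B)
= (43/80) / (71/80)
= 43/71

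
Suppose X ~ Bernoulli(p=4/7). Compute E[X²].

Using the identity E[X²] = Var(X) + (E[X])²:
E[X] = \frac{4}{7}
Var(X) = \frac{12}{49}
E[X²] = \frac{12}{49} + (\frac{4}{7})²
= \frac{4}{7}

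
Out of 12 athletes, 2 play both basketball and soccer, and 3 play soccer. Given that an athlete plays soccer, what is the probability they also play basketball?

P(A ∩ B) = 2/12 = 1/6
P(B) = 3/12 = 1/4
P(A|B) = P(A ∩ B) / P(B) = (1/6) / (1/4) = 2/3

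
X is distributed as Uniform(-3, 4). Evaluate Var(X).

For X ~ Uniform(-3, 4):
Var(X) = \frac{49}{12}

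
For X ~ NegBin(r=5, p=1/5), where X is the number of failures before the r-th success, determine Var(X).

For X ~ NegBin(r=5, p=1/5), where X is the number of failures before the r-th success:
Var(X) = 100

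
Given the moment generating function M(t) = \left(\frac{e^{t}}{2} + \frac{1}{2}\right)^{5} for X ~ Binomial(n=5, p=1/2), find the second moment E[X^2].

To find E[X^2], compute M^(2)(0):
M^(1)(t) = \frac{5 \left(\frac{e^{t}}{2} + \frac{1}{2}\right)^{4} e^{t}}{2}
M^(2)(t) = \frac{5 \left(\frac{e^{t}}{2} + \frac{1}{2}\right)^{4} e^{t}}{2} + 5 \left(\frac{e^{t}}{2} + \frac{1}{2}\right)^{3} e^{2 t}
M^(2)(0) = \frac{15}{2}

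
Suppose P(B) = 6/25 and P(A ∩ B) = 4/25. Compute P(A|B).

P(A|B) = P(A ∩ B) / P(B)
= (4/25) / (6/25)
= 2/3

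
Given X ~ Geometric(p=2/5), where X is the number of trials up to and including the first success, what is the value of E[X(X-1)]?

E[X(X-1)] = E[X² - X] = E[X²] - E[X]
E[X] = \frac{5}{2}
E[X²] = Var(X) + (E[X])² = \frac{15}{4} + (\frac{5}{2})² = 10
E[X(X-1)] = 10 - \frac{5}{2} = \frac{15}{2}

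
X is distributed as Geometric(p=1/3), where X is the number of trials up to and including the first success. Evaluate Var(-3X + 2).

For X ~ Geometric(p=1/3), where X is the number of trials up to and including the first success:
Var(X) = 6
Var(-3X + 2) = (-3)² × Var(X) = 9 × 6 = 54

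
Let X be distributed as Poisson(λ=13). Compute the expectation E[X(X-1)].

E[X(X-1)] = E[X² - X] = E[X²] - E[X]
E[X] = 13
E[X²] = Var(X) + (E[X])² = 13 + (13)² = 182
E[X(X-1)] = 182 - 13 = 169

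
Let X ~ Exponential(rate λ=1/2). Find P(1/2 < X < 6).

P(1/2 < X < 6) = ∫_{1/2}^{6} f(x) dx
where f(x) = \frac{e^{- \frac{x}{2}}}{2}
= - \frac{1}{e^{3}} + e^{- \frac{1}{4}}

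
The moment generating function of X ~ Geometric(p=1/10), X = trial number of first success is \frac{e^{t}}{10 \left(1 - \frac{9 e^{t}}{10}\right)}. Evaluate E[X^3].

To find E[X^3], compute M^(3)(0):
M^(1)(t) = \frac{e^{t}}{10 \left(1 - \frac{9 e^{t}}{10}\right)} + \frac{9 e^{2 t}}{100 \left(1 - \frac{9 e^{t}}{10}\right)^{2}}
M^(2)(t) = \frac{e^{t}}{10 \left(1 - \frac{9 e^{t}}{10}\right)} + \frac{27 e^{2 t}}{100 \left(1 - \frac{9 e^{t}}{10}\right)^{2}} + \frac{81 e^{3 t}}{500 \left(1 - \frac{9 e^{t}}{10}\right)^{3}}
M^(3)(t) = \frac{e^{t}}{10 \left(1 - \frac{9 e^{t}}{10}\right)} + \frac{63 e^{2 t}}{100 \left(1 - \frac{9 e^{t}}{10}\right)^{2}} + \frac{243 e^{3 t}}{250 \left(1 - \frac{9 e^{t}}{10}\right)^{3}} + \frac{2187 e^{4 t}}{5000 \left(1 - \frac{9 e^{t}}{10}\right)^{4}}
M^(3)(0) = 5410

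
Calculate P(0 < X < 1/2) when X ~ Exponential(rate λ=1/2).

P(0 < X < 1/2) = ∫_{0}^{1/2} f(x) dx
where f(x) = \frac{e^{- \frac{x}{2}}}{2}
= 1 - e^{- \frac{1}{4}}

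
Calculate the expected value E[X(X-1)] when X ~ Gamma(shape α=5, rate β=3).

E[X(X-1)] = E[X² - X] = E[X²] - E[X]
E[X] = \frac{5}{3}
E[X²] = Var(X) + (E[X])² = \frac{5}{9} + (\frac{5}{3})² = \frac{10}{3}
E[X(X-1)] = \frac{10}{3} - \frac{5}{3} = \frac{5}{3}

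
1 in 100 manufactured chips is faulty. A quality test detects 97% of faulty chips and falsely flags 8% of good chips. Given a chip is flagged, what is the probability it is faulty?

Let D = the rare event, + = positive/flagged.
P(D) = 1/100
P(+|D) = 97/100
P(+|D') = 8/100 = 2/25
P(+) = P(+|D)P(D) + P(+|D')P(D')
     = \frac{97}{100} × \frac{1}{100} + \frac{2}{25} × \frac{99}{100}
     = \frac{889}{10000}
P(D|+) = P(+|D)P(D)/P(+) = \frac{97}{889}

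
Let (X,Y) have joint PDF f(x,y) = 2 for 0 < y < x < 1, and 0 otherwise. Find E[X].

f_X(x) = ∫_0^x 2 dy = 2 x
E[X] = ∫_0^1 x × (2 x) dx = \frac{2}{3}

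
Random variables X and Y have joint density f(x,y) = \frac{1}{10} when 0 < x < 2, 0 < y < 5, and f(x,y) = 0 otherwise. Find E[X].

f_X(x) = ∫_0^5 \frac{1}{10} dy = \frac{1}{2}
E[X] = ∫_0^2 x × (\frac{1}{2}) dx = 1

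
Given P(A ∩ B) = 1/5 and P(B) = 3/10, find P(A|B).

P(A|B) = P(A ∩ B) / P(B)
= (1/5) / (3/10)
= 2/3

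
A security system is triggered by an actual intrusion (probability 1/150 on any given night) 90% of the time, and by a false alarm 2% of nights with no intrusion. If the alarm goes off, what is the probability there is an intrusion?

Let D = the rare event, + = positive/flagged.
P(D) = 1/150
P(+|D) = 90/100 = 9/10
P(+|D') = 2/100 = 1/50
P(+) = P(+|D)P(D) + P(+|D')P(D')
     = \frac{9}{10} × \frac{1}{150} + \frac{1}{50} × \frac{149}{150}
     = \frac{97}{3750}
P(D|+) = P(+|D)P(D)/P(+) = \frac{45}{194}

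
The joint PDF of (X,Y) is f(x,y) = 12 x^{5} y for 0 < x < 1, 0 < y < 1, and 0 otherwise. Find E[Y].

E[Y] = ∫_0^1 ∫_0^1 y × f(x,y) dx dy
= \frac{2}{3}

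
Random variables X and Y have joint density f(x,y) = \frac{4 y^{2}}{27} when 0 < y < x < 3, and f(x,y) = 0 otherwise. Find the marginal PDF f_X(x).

f_X(x) = ∫_0^x \frac{4 y^{2}}{27} dy = \frac{4 x^{3}}{81}
for 0 < x < 3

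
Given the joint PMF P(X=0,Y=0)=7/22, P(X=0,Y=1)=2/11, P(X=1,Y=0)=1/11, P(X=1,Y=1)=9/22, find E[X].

First find marginal of X:
P(X=0) = 1/2
P(X=1) = 1/2
E[X] = 0 × 1/2 + 1 × 1/2 = 1/2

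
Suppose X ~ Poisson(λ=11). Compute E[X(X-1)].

E[X(X-1)] = E[X² - X] = E[X²] - E[X]
E[X] = 11
E[X²] = Var(X) + (E[X])² = 11 + (11)² = 132
E[X(X-1)] = 132 - 11 = 121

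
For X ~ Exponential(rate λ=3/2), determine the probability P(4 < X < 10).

P(4 < X < 10) = ∫_{4}^{10} f(x) dx
where f(x) = \frac{3 e^{- \frac{3 x}{2}}}{2}
= - \frac{1 - e^{9}}{e^{15}}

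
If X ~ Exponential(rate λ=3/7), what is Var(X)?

For X ~ Exponential(rate λ=3/7):
Var(X) = \frac{49}{9}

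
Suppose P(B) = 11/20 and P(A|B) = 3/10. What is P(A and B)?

By definition, P(A|B) = P(A ∩ B) / P(B)
So P(A ∩ B) = P(A|B) × P(B)
= 3/10 × 11/20
= 33/200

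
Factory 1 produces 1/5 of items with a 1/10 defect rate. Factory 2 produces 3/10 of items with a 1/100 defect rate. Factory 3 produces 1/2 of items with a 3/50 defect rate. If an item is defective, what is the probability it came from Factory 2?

Using Bayes' theorem:
P(F1) = 1/5, P(D|F1) = 1/10
P(F2) = 3/10, P(D|F2) = 1/100
P(F3) = 1/2, P(D|F3) = 3/50
P(D) = P(D|F1)P(F1) + P(D|F2)P(F2) + P(D|F3)P(F3)
     = \frac{53}{1000}
P(F2|D) = P(D|F2)P(F2) / P(D)
= \frac{3}{53}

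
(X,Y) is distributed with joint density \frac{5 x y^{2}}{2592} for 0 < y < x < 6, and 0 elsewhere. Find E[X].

f_X(x) = ∫_0^x \frac{5 x y^{2}}{2592} dy = \frac{5 x^{4}}{7776}
E[X] = ∫_0^6 x × (\frac{5 x^{4}}{7776}) dx = 5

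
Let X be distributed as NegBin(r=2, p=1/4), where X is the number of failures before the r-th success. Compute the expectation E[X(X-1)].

E[X(X-1)] = E[X² - X] = E[X²] - E[X]
E[X] = 6
E[X²] = Var(X) + (E[X])² = 24 + (6)² = 60
E[X(X-1)] = 60 - 6 = 54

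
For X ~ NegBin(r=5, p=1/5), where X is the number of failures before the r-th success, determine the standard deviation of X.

For X ~ NegBin(r=5, p=1/5), where X is the number of failures before the r-th success:
Var(X) = 100
SD(X) = √(Var(X)) = √(100) = 10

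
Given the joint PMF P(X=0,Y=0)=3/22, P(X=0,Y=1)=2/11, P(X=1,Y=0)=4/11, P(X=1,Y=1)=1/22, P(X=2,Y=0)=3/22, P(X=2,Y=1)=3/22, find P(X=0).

P(X=0) = P(X=0,Y=0) + P(X=0,Y=1)
= 3/22 + 2/11
= 7/22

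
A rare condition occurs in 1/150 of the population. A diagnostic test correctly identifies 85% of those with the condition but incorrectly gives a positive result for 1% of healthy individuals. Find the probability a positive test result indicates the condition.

Let D = the rare event, + = positive/flagged.
P(D) = 1/150
P(+|D) = 85/100 = 17/20
P(+|D') = 1/100
P(+) = P(+|D)P(D) + P(+|D')P(D')
     = \frac{17}{20} × \frac{1}{150} + \frac{1}{100} × \frac{149}{150}
     = \frac{39}{2500}
P(D|+) = P(+|D)P(D)/P(+) = \frac{85}{234}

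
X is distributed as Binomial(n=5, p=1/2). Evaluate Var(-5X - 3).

For X ~ Binomial(n=5, p=1/2):
Var(X) = \frac{5}{4}
Var(-5X - 3) = (-5)² × Var(X) = 25 × \frac{5}{4} = \frac{125}{4}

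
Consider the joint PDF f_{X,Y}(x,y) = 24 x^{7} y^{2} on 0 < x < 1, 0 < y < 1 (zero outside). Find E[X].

E[X] = ∫_0^1 ∫_0^1 x × f(x,y) dy dx
= ∫_0^1 ∫_0^1 x × (24 x^{7} y^{2}) dy dx
= \frac{8}{9}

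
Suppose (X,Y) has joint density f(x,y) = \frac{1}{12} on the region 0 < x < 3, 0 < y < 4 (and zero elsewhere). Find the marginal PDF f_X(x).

f_X(x) = ∫_0^4 f(x,y) dy
= ∫_0^4 \frac{1}{12} dy
= \frac{1}{3} for 0 < x < 3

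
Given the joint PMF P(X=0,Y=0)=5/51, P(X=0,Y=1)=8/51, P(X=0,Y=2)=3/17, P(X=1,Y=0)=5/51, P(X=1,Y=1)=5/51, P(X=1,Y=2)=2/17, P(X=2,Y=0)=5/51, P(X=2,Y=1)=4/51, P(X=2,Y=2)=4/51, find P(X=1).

P(X=1) = P(X=1,Y=0) + P(X=1,Y=1) + P(X=1,Y=2)
= 5/51 + 5/51 + 2/17
= 16/51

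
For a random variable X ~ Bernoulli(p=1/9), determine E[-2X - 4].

For X ~ Bernoulli(p=1/9):
E[X] = \frac{1}{9}
E[-2X - 4] = -2 × E[X] - 4 = - \frac{38}{9}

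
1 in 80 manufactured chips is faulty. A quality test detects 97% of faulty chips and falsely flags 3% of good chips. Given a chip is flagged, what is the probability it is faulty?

Let D = the rare event, + = positive/flagged.
P(D) = 1/80
P(+|D) = 97/100
P(+|D') = 3/100
P(+) = P(+|D)P(D) + P(+|D')P(D')
     = \frac{97}{100} × \frac{1}{80} + \frac{3}{100} × \frac{79}{80}
     = \frac{167}{4000}
P(D|+) = P(+|D)P(D)/P(+) = \frac{97}{334}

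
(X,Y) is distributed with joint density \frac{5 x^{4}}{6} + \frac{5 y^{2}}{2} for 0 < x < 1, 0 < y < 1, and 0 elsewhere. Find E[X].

E[X] = ∫_0^1 ∫_0^1 x × f(x,y) dy dx
= ∫_0^1 ∫_0^1 x × (\frac{5 x^{4}}{6} + \frac{5 y^{2}}{2}) dy dx
= \frac{5}{9}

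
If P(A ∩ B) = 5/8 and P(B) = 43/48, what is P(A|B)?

P(A|B) = P(A ∩ B) / P(B)
= (5/8) / (43/48)
= 30/43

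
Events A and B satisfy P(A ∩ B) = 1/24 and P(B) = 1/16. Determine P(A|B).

P(A|B) = P(A ∩ B) / P(B)
= (1/24) / (1/16)
= 2/3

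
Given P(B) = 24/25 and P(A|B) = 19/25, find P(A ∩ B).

By definition, P(A|B) = P(A ∩ B) / P(B)
So P(A ∩ B) = P(A|B) × P(B)
= 19/25 × 24/25
= 456/625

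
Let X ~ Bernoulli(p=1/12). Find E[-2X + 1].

For X ~ Bernoulli(p=1/12):
E[X] = \frac{1}{12}
E[-2X + 1] = -2 × E[X] + 1 = \frac{5}{6}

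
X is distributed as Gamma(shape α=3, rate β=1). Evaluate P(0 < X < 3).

P(0 < X < 3) = ∫_{0}^{3} f(x) dx
where f(x) = \frac{x^{2} e^{- x}}{2}
= 1 - \frac{17}{2 e^{3}}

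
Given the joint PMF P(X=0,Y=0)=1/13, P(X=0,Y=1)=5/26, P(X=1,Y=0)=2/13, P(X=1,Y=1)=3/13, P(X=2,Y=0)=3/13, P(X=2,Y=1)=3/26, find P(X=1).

P(X=1) = P(X=1,Y=0) + P(X=1,Y=1)
= 2/13 + 3/13
= 5/13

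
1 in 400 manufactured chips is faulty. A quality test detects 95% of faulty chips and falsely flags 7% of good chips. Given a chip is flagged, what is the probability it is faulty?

Let D = the rare event, + = positive/flagged.
P(D) = 1/400
P(+|D) = 95/100 = 19/20
P(+|D') = 7/100
P(+) = P(+|D)P(D) + P(+|D')P(D')
     = \frac{19}{20} × \frac{1}{400} + \frac{7}{100} × \frac{399}{400}
     = \frac{361}{5000}
P(D|+) = P(+|D)P(D)/P(+) = \frac{5}{152}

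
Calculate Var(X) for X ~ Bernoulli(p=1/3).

For X ~ Bernoulli(p=1/3):
Var(X) = \frac{2}{9}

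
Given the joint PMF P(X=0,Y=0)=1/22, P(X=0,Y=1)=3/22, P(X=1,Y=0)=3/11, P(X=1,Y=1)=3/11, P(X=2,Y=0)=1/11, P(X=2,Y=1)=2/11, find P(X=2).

P(X=2) = P(X=2,Y=0) + P(X=2,Y=1)
= 1/11 + 2/11
= 3/11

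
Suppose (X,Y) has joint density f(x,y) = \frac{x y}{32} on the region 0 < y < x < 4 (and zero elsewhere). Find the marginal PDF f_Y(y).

f_Y(y) = ∫_y^4 \frac{x y}{32} dx = \frac{y \left(16 - y^{2}\right)}{64}
for 0 < y < 4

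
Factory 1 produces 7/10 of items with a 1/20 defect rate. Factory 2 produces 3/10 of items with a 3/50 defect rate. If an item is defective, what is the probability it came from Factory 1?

Using Bayes' theorem:
P(F1) = 7/10, P(D|F1) = 1/20
P(F2) = 3/10, P(D|F2) = 3/50
P(D) = P(D|F1)P(F1) + P(D|F2)P(F2)
     = \frac{53}{1000}
P(F1|D) = P(D|F1)P(F1) / P(D)
= \frac{35}{53}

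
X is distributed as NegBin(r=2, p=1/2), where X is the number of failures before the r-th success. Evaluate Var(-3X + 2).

For X ~ NegBin(r=2, p=1/2), where X is the number of failures before the r-th success:
Var(X) = 4
Var(-3X + 2) = (-3)² × Var(X) = 9 × 4 = 36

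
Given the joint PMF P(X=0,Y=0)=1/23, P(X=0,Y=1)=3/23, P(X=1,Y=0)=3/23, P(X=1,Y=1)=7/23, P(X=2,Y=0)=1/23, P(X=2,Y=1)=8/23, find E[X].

First find marginal of X:
P(X=0) = 4/23
P(X=1) = 10/23
P(X=2) = 9/23
E[X] = 0 × 4/23 + 1 × 10/23 + 2 × 9/23 = 28/23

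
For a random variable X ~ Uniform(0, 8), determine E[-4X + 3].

For X ~ Uniform(0, 8):
E[X] = 4
E[-4X + 3] = -4 × E[X] + 3 = -13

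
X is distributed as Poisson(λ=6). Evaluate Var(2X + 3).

For X ~ Poisson(λ=6):
Var(X) = 6
Var(2X + 3) = (2)² × Var(X) = 4 × 6 = 24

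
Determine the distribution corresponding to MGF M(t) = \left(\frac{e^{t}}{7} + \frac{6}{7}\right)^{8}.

The MGF M(t) = \left(\frac{e^{t}}{7} + \frac{6}{7}\right)^{8} is the standard form for the Binomial distribution.
Comparing with the known MGF formula identifies: Binomial(n=8, p=1/7)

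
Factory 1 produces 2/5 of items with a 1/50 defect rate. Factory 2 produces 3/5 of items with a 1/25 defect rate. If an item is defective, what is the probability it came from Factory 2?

Using Bayes' theorem:
P(F1) = 2/5, P(D|F1) = 1/50
P(F2) = 3/5, P(D|F2) = 1/25
P(D) = P(D|F1)P(F1) + P(D|F2)P(F2)
     = \frac{4}{125}
P(F2|D) = P(D|F2)P(F2) / P(D)
= \frac{3}{4}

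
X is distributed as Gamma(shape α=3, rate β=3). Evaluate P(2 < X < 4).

P(2 < X < 4) = ∫_{2}^{4} f(x) dx
where f(x) = \frac{27 x^{2} e^{- 3 x}}{2}
= \frac{5 \left(-17 + 5 e^{6}\right)}{e^{12}}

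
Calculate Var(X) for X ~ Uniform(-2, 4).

For X ~ Uniform(-2, 4):
Var(X) = 3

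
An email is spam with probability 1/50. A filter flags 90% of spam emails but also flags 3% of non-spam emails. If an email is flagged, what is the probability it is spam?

Let D = the rare event, + = positive/flagged.
P(D) = 1/50
P(+|D) = 90/100 = 9/10
P(+|D') = 3/100
P(+) = P(+|D)P(D) + P(+|D')P(D')
     = \frac{9}{10} × \frac{1}{50} + \frac{3}{100} × \frac{49}{50}
     = \frac{237}{5000}
P(D|+) = P(+|D)P(D)/P(+) = \frac{30}{79}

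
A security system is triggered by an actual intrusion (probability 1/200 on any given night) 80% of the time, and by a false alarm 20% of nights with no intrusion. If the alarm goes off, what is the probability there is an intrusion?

Let D = the rare event, + = positive/flagged.
P(D) = 1/200
P(+|D) = 80/100 = 4/5
P(+|D') = 20/100 = 1/5
P(+) = P(+|D)P(D) + P(+|D')P(D')
     = \frac{4}{5} × \frac{1}{200} + \frac{1}{5} × \frac{199}{200}
     = \frac{203}{1000}
P(D|+) = P(+|D)P(D)/P(+) = \frac{4}{203}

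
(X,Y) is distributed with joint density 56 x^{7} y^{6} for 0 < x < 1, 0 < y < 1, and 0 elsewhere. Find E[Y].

E[Y] = ∫_0^1 ∫_0^1 y × f(x,y) dx dy
= \frac{7}{8}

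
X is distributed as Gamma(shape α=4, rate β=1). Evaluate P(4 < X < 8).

P(4 < X < 8) = ∫_{4}^{8} f(x) dx
where f(x) = \frac{x^{3} e^{- x}}{6}
= \frac{-379 + 71 e^{4}}{3 e^{8}}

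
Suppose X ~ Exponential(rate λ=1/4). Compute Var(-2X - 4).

For X ~ Exponential(rate λ=1/4):
Var(X) = 16
Var(-2X - 4) = (-2)² × Var(X) = 4 × 16 = 64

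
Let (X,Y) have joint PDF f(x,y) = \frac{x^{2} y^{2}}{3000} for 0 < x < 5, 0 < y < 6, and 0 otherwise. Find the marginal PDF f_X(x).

f_X(x) = ∫_0^6 f(x,y) dy
= ∫_0^6 \frac{x^{2} y^{2}}{3000} dy
= \frac{3 x^{2}}{125} for 0 < x < 5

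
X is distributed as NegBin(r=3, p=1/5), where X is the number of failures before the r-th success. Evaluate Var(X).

For X ~ NegBin(r=3, p=1/5), where X is the number of failures before the r-th success:
Var(X) = 60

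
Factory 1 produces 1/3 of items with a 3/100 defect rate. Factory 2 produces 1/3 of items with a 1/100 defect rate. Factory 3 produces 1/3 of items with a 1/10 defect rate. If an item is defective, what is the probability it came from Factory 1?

Using Bayes' theorem:
P(F1) = 1/3, P(D|F1) = 3/100
P(F2) = 1/3, P(D|F2) = 1/100
P(F3) = 1/3, P(D|F3) = 1/10
P(D) = P(D|F1)P(F1) + P(D|F2)P(F2) + P(D|F3)P(F3)
     = \frac{7}{150}
P(F1|D) = P(D|F1)P(F1) / P(D)
= \frac{3}{14}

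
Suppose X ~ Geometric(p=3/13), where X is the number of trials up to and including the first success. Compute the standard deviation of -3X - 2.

For X ~ Geometric(p=3/13), where X is the number of trials up to and including the first success:
Var(X) = \frac{130}{9}
SD(X) = √(Var(X)) = √(\frac{130}{9}) = \frac{\sqrt{130}}{3}
SD(-3X - 2) = |-3| × SD(X) = 3 × \frac{\sqrt{130}}{3} = \sqrt{130}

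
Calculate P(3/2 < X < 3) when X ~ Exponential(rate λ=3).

P(3/2 < X < 3) = ∫_{3/2}^{3} f(x) dx
where f(x) = 3 e^{- 3 x}
= - \frac{1}{e^{9}} + e^{- \frac{9}{2}}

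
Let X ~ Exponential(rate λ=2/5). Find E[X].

For X ~ Exponential(rate λ=2/5), the expected value is:
E[X] = \frac{5}{2}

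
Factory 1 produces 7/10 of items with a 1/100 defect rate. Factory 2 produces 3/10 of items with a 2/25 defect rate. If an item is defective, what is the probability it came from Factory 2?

Using Bayes' theorem:
P(F1) = 7/10, P(D|F1) = 1/100
P(F2) = 3/10, P(D|F2) = 2/25
P(D) = P(D|F1)P(F1) + P(D|F2)P(F2)
     = \frac{31}{1000}
P(F2|D) = P(D|F2)P(F2) / P(D)
= \frac{24}{31}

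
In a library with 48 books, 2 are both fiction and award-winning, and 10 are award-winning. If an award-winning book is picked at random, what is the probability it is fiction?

P(A ∩ B) = 2/48 = 1/24
P(B) = 10/48 = 5/24
P(A|B) = P(A ∩ B) / P(B) = (1/24) / (5/24) = 1/5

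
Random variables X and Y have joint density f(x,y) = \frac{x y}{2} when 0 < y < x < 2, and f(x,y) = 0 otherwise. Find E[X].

f_X(x) = ∫_0^x \frac{x y}{2} dy = \frac{x^{3}}{4}
E[X] = ∫_0^2 x × (\frac{x^{3}}{4}) dx = \frac{8}{5}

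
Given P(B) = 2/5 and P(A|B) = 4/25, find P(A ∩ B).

By definition, P(A|B) = P(A ∩ B) / P(B)
So P(A ∩ B) = P(A|B) × P(B)
= 4/25 × 2/5
= 8/125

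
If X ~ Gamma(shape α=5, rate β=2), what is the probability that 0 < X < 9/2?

P(0 < X < 9/2) = ∫_{0}^{9/2} f(x) dx
where f(x) = \frac{4 x^{4} e^{- 2 x}}{3}
= 1 - \frac{3563}{8 e^{9}}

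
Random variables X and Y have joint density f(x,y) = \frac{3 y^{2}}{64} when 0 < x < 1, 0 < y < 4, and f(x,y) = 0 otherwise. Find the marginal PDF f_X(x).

f_X(x) = ∫_0^4 f(x,y) dy
= ∫_0^4 \frac{3 y^{2}}{64} dy
= 1 for 0 < x < 1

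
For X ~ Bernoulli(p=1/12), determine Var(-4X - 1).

For X ~ Bernoulli(p=1/12):
Var(X) = \frac{11}{144}
Var(-4X - 1) = (-4)² × Var(X) = 16 × \frac{11}{144} = \frac{11}{9}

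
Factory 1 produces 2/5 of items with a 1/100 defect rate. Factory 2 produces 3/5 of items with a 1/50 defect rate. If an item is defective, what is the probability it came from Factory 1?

Using Bayes' theorem:
P(F1) = 2/5, P(D|F1) = 1/100
P(F2) = 3/5, P(D|F2) = 1/50
P(D) = P(D|F1)P(F1) + P(D|F2)P(F2)
     = \frac{2}{125}
P(F1|D) = P(D|F1)P(F1) / P(D)
= \frac{1}{4}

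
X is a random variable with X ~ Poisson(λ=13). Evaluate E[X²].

Using the identity E[X²] = Var(X) + (E[X])²:
E[X] = 13
Var(X) = 13
E[X²] = 13 + (13)²
= 182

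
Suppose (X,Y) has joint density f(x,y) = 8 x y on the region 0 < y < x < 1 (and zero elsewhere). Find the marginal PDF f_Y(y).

f_Y(y) = ∫_y^1 8 x y dx = 4 y \left(1 - y^{2}\right)
for 0 < y < 1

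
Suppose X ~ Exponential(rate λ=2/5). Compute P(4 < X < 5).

P(4 < X < 5) = ∫_{4}^{5} f(x) dx
where f(x) = \frac{2 e^{- \frac{2 x}{5}}}{5}
= - \frac{1}{e^{2}} + e^{- \frac{8}{5}}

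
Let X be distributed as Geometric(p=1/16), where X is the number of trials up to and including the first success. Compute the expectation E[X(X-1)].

E[X(X-1)] = E[X² - X] = E[X²] - E[X]
E[X] = 16
E[X²] = Var(X) + (E[X])² = 240 + (16)² = 496
E[X(X-1)] = 496 - 16 = 480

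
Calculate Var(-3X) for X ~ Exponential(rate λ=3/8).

For X ~ Exponential(rate λ=3/8):
Var(X) = \frac{64}{9}
Var(-3X) = (-3)² × Var(X) = 9 × \frac{64}{9} = 64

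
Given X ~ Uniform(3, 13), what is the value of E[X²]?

Using the identity E[X²] = Var(X) + (E[X])²:
E[X] = 8
Var(X) = \frac{25}{3}
E[X²] = \frac{25}{3} + (8)²
= \frac{217}{3}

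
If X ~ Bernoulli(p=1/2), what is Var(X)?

For X ~ Bernoulli(p=1/2):
Var(X) = \frac{1}{4}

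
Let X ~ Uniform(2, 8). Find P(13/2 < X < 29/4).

P(13/2 < X < 29/4) = ∫_{13/2}^{29/4} f(x) dx
where f(x) = \frac{1}{6}
= \frac{1}{8}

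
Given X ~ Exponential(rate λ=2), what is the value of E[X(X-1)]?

E[X(X-1)] = E[X² - X] = E[X²] - E[X]
E[X] = \frac{1}{2}
E[X²] = Var(X) + (E[X])² = \frac{1}{4} + (\frac{1}{2})² = \frac{1}{2}
E[X(X-1)] = \frac{1}{2} - \frac{1}{2} = 0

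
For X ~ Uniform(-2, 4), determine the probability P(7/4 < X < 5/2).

P(7/4 < X < 5/2) = ∫_{7/4}^{5/2} f(x) dx
where f(x) = \frac{1}{6}
= \frac{1}{8}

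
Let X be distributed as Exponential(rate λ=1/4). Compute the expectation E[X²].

Using the identity E[X²] = Var(X) + (E[X])²:
E[X] = 4
Var(X) = 16
E[X²] = 16 + (4)²
= 32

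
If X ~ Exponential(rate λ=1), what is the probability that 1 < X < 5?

P(1 < X < 5) = ∫_{1}^{5} f(x) dx
where f(x) = e^{- x}
= - \frac{1 - e^{4}}{e^{5}}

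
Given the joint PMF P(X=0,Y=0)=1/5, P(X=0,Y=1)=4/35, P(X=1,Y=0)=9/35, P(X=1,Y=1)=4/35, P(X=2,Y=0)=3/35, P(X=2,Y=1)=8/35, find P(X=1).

P(X=1) = P(X=1,Y=0) + P(X=1,Y=1)
= 9/35 + 4/35
= 13/35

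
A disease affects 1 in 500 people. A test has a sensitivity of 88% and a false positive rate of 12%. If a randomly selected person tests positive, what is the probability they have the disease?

Let D = the rare event, + = positive/flagged.
P(D) = 1/500
P(+|D) = 88/100 = 22/25
P(+|D') = 12/100 = 3/25
P(+) = P(+|D)P(D) + P(+|D')P(D')
     = \frac{22}{25} × \frac{1}{500} + \frac{3}{25} × \frac{499}{500}
     = \frac{1519}{12500}
P(D|+) = P(+|D)P(D)/P(+) = \frac{22}{1519}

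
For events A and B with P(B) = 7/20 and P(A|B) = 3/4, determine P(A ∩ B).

By definition, P(A|B) = P(A ∩ B) / P(B)
So P(A ∩ B) = P(A|B) × P(B)
= 3/4 × 7/20
= 21/80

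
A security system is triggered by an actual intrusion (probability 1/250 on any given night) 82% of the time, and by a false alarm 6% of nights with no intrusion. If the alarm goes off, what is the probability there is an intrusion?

Let D = the rare event, + = positive/flagged.
P(D) = 1/250
P(+|D) = 82/100 = 41/50
P(+|D') = 6/100 = 3/50
P(+) = P(+|D)P(D) + P(+|D')P(D')
     = \frac{41}{50} × \frac{1}{250} + \frac{3}{50} × \frac{249}{250}
     = \frac{197}{3125}
P(D|+) = P(+|D)P(D)/P(+) = \frac{41}{788}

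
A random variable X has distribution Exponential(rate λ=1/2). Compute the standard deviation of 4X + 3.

For X ~ Exponential(rate λ=1/2):
Var(X) = 4
SD(X) = √(Var(X)) = √(4) = 2
SD(4X + 3) = |4| × SD(X) = 4 × 2 = 8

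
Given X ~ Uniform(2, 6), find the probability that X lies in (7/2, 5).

P(7/2 < X < 5) = ∫_{7/2}^{5} f(x) dx
where f(x) = \frac{1}{4}
= \frac{3}{8}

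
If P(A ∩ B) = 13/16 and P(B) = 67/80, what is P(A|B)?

P(A|B) = P(A ∩ B) / P(B)
= (13/16) / (67/80)
= 65/67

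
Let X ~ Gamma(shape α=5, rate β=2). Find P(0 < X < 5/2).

P(0 < X < 5/2) = ∫_{0}^{5/2} f(x) dx
where f(x) = \frac{4 x^{4} e^{- 2 x}}{3}
= 1 - \frac{523}{8 e^{5}}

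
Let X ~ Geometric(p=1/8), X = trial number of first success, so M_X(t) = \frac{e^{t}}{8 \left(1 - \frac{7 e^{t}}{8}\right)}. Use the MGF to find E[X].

To find E[X], compute M^(1)(0):
M^(1)(t) = \frac{e^{t}}{8 \left(1 - \frac{7 e^{t}}{8}\right)} + \frac{7 e^{2 t}}{64 \left(1 - \frac{7 e^{t}}{8}\right)^{2}}
M^(1)(0) = 8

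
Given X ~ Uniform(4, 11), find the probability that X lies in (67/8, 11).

P(67/8 < X < 11) = ∫_{67/8}^{11} f(x) dx
where f(x) = \frac{1}{7}
= \frac{3}{8}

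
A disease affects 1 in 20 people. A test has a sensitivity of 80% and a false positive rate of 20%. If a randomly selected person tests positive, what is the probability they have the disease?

Let D = the rare event, + = positive/flagged.
P(D) = 1/20
P(+|D) = 80/100 = 4/5
P(+|D') = 20/100 = 1/5
P(+) = P(+|D)P(D) + P(+|D')P(D')
     = \frac{4}{5} × \frac{1}{20} + \frac{1}{5} × \frac{19}{20}
     = \frac{23}{100}
P(D|+) = P(+|D)P(D)/P(+) = \frac{4}{23}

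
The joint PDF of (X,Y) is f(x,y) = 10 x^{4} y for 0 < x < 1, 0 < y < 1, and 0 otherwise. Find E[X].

E[X] = ∫_0^1 ∫_0^1 x × f(x,y) dy dx
= ∫_0^1 ∫_0^1 x × (10 x^{4} y) dy dx
= \frac{5}{6}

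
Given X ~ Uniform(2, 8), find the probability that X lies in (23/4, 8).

P(23/4 < X < 8) = ∫_{23/4}^{8} f(x) dx
where f(x) = \frac{1}{6}
= \frac{3}{8}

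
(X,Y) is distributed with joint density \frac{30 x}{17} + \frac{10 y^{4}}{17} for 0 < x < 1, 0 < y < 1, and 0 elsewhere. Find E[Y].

E[Y] = ∫_0^1 ∫_0^1 y × f(x,y) dx dy
= \frac{55}{102}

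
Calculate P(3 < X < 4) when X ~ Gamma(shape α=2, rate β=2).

P(3 < X < 4) = ∫_{3}^{4} f(x) dx
where f(x) = 4 x e^{- 2 x}
= \frac{-9 + 7 e^{2}}{e^{8}}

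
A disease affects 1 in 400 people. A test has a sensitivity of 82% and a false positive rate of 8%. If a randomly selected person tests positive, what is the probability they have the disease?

Let D = the rare event, + = positive/flagged.
P(D) = 1/400
P(+|D) = 82/100 = 41/50
P(+|D') = 8/100 = 2/25
P(+) = P(+|D)P(D) + P(+|D')P(D')
     = \frac{41}{50} × \frac{1}{400} + \frac{2}{25} × \frac{399}{400}
     = \frac{1637}{20000}
P(D|+) = P(+|D)P(D)/P(+) = \frac{41}{1637}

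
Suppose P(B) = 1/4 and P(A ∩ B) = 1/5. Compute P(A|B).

P(A|B) = P(A ∩ B) / P(B)
= (1/5) / (1/4)
= 4/5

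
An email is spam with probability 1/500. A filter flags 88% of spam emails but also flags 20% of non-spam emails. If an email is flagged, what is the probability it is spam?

Let D = the rare event, + = positive/flagged.
P(D) = 1/500
P(+|D) = 88/100 = 22/25
P(+|D') = 20/100 = 1/5
P(+) = P(+|D)P(D) + P(+|D')P(D')
     = \frac{22}{25} × \frac{1}{500} + \frac{1}{5} × \frac{499}{500}
     = \frac{2517}{12500}
P(D|+) = P(+|D)P(D)/P(+) = \frac{22}{2517}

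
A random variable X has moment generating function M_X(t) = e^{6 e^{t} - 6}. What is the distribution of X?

The MGF M(t) = e^{6 e^{t} - 6} is the standard form for the Poisson distribution.
Comparing with the known MGF formula identifies: Poisson(λ=6)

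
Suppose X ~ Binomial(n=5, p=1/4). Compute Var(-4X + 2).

For X ~ Binomial(n=5, p=1/4):
Var(X) = \frac{15}{16}
Var(-4X + 2) = (-4)² × Var(X) = 16 × \frac{15}{16} = 15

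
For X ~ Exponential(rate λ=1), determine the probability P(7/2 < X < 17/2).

P(7/2 < X < 17/2) = ∫_{7/2}^{17/2} f(x) dx
where f(x) = e^{- x}
= - \frac{1 - e^{5}}{e^{\frac{17}{2}}}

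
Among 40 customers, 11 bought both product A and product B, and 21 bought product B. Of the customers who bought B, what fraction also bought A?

P(A ∩ B) = 11/40
P(B) = 21/40
P(A|B) = P(A ∩ B) / P(B) = (11/40) / (21/40) = 11/21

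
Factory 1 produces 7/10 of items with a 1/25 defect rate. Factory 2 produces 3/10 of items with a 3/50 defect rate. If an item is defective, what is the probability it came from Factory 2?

Using Bayes' theorem:
P(F1) = 7/10, P(D|F1) = 1/25
P(F2) = 3/10, P(D|F2) = 3/50
P(D) = P(D|F1)P(F1) + P(D|F2)P(F2)
     = \frac{23}{500}
P(F2|D) = P(D|F2)P(F2) / P(D)
= \frac{9}{23}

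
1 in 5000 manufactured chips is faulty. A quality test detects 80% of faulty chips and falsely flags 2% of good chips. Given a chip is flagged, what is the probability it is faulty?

Let D = the rare event, + = positive/flagged.
P(D) = 1/5000
P(+|D) = 80/100 = 4/5
P(+|D') = 2/100 = 1/50
P(+) = P(+|D)P(D) + P(+|D')P(D')
     = \frac{4}{5} × \frac{1}{5000} + \frac{1}{50} × \frac{4999}{5000}
     = \frac{5039}{250000}
P(D|+) = P(+|D)P(D)/P(+) = \frac{40}{5039}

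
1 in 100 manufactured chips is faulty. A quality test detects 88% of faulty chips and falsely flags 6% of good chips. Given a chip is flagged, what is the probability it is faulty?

Let D = the rare event, + = positive/flagged.
P(D) = 1/100
P(+|D) = 88/100 = 22/25
P(+|D') = 6/100 = 3/50
P(+) = P(+|D)P(D) + P(+|D')P(D')
     = \frac{22}{25} × \frac{1}{100} + \frac{3}{50} × \frac{99}{100}
     = \frac{341}{5000}
P(D|+) = P(+|D)P(D)/P(+) = \frac{4}{31}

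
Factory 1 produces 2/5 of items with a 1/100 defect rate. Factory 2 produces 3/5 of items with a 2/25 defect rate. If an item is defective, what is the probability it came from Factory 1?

Using Bayes' theorem:
P(F1) = 2/5, P(D|F1) = 1/100
P(F2) = 3/5, P(D|F2) = 2/25
P(D) = P(D|F1)P(F1) + P(D|F2)P(F2)
     = \frac{13}{250}
P(F1|D) = P(D|F1)P(F1) / P(D)
= \frac{1}{13}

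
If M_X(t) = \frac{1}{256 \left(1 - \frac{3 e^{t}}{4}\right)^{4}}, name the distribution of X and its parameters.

The MGF M(t) = \frac{1}{256 \left(1 - \frac{3 e^{t}}{4}\right)^{4}} is the standard form for the NegativeBinomial distribution.
Comparing with the known MGF formula identifies: NegBin(r=4, p=1/4), X = failures before r-th success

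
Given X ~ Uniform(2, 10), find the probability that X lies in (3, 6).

P(3 < X < 6) = ∫_{3}^{6} f(x) dx
where f(x) = \frac{1}{8}
= \frac{3}{8}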